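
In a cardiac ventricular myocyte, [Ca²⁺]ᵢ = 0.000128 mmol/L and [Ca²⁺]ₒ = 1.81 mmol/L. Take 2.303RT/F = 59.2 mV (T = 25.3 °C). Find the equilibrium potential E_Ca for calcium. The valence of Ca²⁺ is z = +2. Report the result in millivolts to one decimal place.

E = (59.2/z) · log₁₀([Ca²⁺]_out/[Ca²⁺]_in) with z = +2.
= (59.2/2) · log₁₀(1.81/0.000128) = 29.60 · log₁₀(1.414e+04)
= 29.60 · (4.1505) = 122.85 mV

122.9 mV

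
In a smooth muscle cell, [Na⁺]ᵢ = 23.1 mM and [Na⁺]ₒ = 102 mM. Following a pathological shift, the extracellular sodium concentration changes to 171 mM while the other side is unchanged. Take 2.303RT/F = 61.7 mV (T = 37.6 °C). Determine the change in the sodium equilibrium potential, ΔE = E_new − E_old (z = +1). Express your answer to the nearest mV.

E_old = (61.7/1)·log₁₀(102/23.1) = 39.80 mV
E_new = (61.7/1)·log₁₀(171/23.1) = 53.64 mV
ΔE = 53.64 − (39.80) = 13.85 mV

14 mV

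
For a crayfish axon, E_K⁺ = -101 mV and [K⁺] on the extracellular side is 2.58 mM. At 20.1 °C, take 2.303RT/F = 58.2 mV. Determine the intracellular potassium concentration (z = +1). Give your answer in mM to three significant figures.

Nernst: E = (58.2/1) · log₁₀([out]/[in]), so log₁₀([out]/[in]) = -101.0 × 1 / 58.2 = -1.7354.
[out]/[in] = 10^(-1.7354) = 0.01839.
[in] = 2.58 / 0.01839 = 140.3 mM.

140 mM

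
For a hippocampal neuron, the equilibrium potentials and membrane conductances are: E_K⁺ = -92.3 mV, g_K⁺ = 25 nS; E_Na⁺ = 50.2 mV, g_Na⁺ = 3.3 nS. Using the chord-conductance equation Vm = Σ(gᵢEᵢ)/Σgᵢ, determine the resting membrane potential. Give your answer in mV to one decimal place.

-75.7 mV

Σ gᵢEᵢ = 25·(-92.3) + 3.3·(50.2) = -2141.84
Σ gᵢ = 25 + 3.3 = 28.3
Vm = -2141.84 / 28.3 = -75.68 mV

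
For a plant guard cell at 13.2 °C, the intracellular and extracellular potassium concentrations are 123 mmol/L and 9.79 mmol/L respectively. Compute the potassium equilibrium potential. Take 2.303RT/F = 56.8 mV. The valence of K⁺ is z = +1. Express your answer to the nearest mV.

-62 mV

E = (56.8/z) · log₁₀([K⁺]_out/[K⁺]_in) with z = +1.
= (56.8/1) · log₁₀(9.79/123) = 56.80 · log₁₀(0.07959)
= 56.80 · (-1.0991) = -62.43 mV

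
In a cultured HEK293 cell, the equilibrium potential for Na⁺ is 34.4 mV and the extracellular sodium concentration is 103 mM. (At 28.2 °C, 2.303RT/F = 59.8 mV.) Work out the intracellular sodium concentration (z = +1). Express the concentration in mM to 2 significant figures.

Nernst: E = (59.8/1) · log₁₀([out]/[in]), so log₁₀([out]/[in]) = 34.4 × 1 / 59.8 = 0.5753.
[out]/[in] = 10^(0.5753) = 3.761.
[in] = 103 / 3.761 = 27.39 mM.

27 mM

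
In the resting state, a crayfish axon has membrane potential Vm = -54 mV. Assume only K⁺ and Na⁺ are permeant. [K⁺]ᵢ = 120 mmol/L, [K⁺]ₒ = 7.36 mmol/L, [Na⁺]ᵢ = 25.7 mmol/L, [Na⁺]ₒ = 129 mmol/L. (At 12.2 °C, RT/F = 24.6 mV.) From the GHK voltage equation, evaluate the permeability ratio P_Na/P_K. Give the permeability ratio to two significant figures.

Let α = P_Na/P_K. GHK: Vm = 24.6·ln[(Kₒ + α·Naₒ)/(Kᵢ + α·Naᵢ)].
e^(Vm/24.6) = e^(-54.0/24.6) = 0.11134
So 0.11134·(Kᵢ + α·Naᵢ) = Kₒ + α·Naₒ → α = (0.11134·120.0 − 7.36) / (129.0 − 0.11134·25.7)
α = (13.36 − 7.36) / (129.0 − 2.862) = 6.001/126.1 = 0.04758

0.048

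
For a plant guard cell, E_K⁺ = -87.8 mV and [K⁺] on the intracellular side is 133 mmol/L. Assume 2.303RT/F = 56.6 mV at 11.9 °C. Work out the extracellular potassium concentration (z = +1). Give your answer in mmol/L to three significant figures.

Nernst: E = (56.6/1) · log₁₀([out]/[in]), so log₁₀([out]/[in]) = -87.8 × 1 / 56.6 = -1.5512.
[out]/[in] = 10^(-1.5512) = 0.0281.
[out] = 0.0281 × 133 = 3.738 mmol/L.

3.74 mmol/L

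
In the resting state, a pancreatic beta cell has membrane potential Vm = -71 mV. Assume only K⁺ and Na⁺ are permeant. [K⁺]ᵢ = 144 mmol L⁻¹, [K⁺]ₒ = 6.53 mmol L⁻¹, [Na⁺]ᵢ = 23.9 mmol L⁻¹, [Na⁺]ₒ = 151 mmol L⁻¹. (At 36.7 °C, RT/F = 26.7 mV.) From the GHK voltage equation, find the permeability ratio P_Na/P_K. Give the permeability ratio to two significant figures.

Let α = P_Na/P_K. GHK: Vm = 26.7·ln[(Kₒ + α·Naₒ)/(Kᵢ + α·Naᵢ)].
e^(Vm/26.7) = e^(-71.0/26.7) = 0.070006
So 0.070006·(Kᵢ + α·Naᵢ) = Kₒ + α·Naₒ → α = (0.070006·144.0 − 6.53) / (151.0 − 0.070006·23.9)
α = (10.08 − 6.53) / (151.0 − 1.673) = 3.551/149.3 = 0.02378

0.024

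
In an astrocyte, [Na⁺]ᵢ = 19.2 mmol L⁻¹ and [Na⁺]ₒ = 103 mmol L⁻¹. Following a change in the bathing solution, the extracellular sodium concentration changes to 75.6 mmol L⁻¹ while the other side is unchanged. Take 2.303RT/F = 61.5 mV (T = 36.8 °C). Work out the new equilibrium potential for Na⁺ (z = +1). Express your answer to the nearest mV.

After the shift: [Na⁺]_out = 75.6, [Na⁺]_in = 19.2 mmol L⁻¹.
E_new = (61.5/1)·log₁₀(75.6/19.2) = 61.50 · (0.5952) = 36.61 mV

37 mV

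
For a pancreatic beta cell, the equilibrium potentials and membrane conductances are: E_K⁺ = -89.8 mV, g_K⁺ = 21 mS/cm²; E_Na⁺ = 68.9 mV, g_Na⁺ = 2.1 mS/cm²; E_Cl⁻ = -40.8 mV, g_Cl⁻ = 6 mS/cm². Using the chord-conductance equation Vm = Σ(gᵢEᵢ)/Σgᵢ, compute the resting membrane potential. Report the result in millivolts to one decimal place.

-68.2 mV

Σ gᵢEᵢ = 21·(-89.8) + 2.1·(68.9) + 6·(-40.8) = -1985.91
Σ gᵢ = 21 + 2.1 + 6 = 29.1
Vm = -1985.91 / 29.1 = -68.24 mV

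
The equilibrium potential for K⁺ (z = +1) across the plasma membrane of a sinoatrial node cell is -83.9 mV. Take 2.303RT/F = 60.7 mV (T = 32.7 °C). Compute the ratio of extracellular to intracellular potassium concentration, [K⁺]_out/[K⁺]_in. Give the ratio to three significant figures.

log₁₀([out]/[in]) = E·z/(60.7) = -83.9 × 1 / 60.7 = -1.3822
[out]/[in] = 10^(-1.3822) = 0.04148

0.0415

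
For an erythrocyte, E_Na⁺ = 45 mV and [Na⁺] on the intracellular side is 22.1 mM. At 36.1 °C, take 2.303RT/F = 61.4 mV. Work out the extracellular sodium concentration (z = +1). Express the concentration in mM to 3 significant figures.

Nernst: E = (61.4/1) · log₁₀([out]/[in]), so log₁₀([out]/[in]) = 45.0 × 1 / 61.4 = 0.7329.
[out]/[in] = 10^(0.7329) = 5.406.
[out] = 5.406 × 22.1 = 119.5 mM.

119 mM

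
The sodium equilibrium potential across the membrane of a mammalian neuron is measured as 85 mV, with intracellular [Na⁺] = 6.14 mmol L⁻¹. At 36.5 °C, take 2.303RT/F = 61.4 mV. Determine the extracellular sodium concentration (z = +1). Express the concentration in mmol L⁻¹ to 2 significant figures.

150 mmol L⁻¹

Nernst: E = (61.4/1) · log₁₀([out]/[in]), so log₁₀([out]/[in]) = 85.0 × 1 / 61.4 = 1.3844.
[out]/[in] = 10^(1.3844) = 24.23.
[out] = 24.23 × 6.14 = 148.8 mmol L⁻¹.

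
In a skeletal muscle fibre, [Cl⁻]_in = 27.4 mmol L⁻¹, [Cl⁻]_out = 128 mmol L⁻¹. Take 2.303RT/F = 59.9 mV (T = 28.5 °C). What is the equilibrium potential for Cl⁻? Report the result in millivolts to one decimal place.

E = (59.9/z) · log₁₀([Cl⁻]_out/[Cl⁻]_in) with z = -1.
For an anion, dividing by z = -1 reverses the sign.
= (59.9/-1) · log₁₀(128/27.4) = -59.90 · log₁₀(4.672)
= -59.90 · (0.6695) = -40.10 mV

-40.1 mV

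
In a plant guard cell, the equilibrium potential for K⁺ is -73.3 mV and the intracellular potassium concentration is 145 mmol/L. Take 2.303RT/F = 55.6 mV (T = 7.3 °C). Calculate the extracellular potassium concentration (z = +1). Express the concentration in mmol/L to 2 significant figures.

Nernst: E = (55.6/1) · log₁₀([out]/[in]), so log₁₀([out]/[in]) = -73.3 × 1 / 55.6 = -1.3183.
[out]/[in] = 10^(-1.3183) = 0.04805.
[out] = 0.04805 × 145 = 6.967 mmol/L.

7.0 mmol/L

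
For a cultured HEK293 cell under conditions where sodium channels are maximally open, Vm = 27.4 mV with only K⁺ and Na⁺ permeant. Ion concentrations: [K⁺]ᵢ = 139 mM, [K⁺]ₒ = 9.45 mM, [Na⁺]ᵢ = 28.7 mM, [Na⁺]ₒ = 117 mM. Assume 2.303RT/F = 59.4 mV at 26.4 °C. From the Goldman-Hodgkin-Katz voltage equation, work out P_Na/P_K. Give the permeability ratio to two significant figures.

12

Let α = P_Na/P_K. GHK: Vm = 59.4·log₁₀[(Kₒ + α·Naₒ)/(Kᵢ + α·Naᵢ)].
10^(Vm/59.4) = 10^(27.4/59.4) = 2.8925
So 2.8925·(Kᵢ + α·Naᵢ) = Kₒ + α·Naₒ → α = (2.8925·139.0 − 9.45) / (117.0 − 2.8925·28.7)
α = (402.1 − 9.45) / (117.0 − 83.02) = 392.6/33.98 = 11.55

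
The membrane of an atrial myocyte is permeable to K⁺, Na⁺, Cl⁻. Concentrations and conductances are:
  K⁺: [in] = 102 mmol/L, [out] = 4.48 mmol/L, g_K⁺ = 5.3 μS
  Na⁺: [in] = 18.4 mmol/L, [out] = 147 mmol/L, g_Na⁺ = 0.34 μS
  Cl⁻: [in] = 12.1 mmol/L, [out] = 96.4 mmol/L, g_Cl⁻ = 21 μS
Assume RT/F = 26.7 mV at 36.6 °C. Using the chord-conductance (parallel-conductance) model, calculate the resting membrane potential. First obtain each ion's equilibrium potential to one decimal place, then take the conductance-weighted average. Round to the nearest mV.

E_K⁺ = (26.7/1)·ln(4.48/102) = -83.4 mV
E_Na⁺ = (26.7/1)·ln(147/18.4) = 55.5 mV
E_Cl⁻ = (26.7/-1)·ln(96.4/12.1) = -55.4 mV
Vm = (Σ gᵢEᵢ)/(Σ gᵢ) = (5.3·-83.4 + 0.34·55.5 + 21·-55.4) / (5.3 + 0.34 + 21)
= -1586.55 / 26.64 = -59.56 mV

-60 mV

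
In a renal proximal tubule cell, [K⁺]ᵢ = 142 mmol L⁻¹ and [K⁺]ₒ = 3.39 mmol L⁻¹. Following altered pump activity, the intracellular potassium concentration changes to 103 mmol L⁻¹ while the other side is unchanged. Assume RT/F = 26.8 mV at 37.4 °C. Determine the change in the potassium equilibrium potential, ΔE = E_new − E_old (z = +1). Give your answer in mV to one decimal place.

8.6 mV

E_old = (26.8/1)·ln(3.39/142) = -100.10 mV
E_new = (26.8/1)·ln(3.39/103) = -91.49 mV
ΔE = -91.49 − (-100.10) = 8.61 mV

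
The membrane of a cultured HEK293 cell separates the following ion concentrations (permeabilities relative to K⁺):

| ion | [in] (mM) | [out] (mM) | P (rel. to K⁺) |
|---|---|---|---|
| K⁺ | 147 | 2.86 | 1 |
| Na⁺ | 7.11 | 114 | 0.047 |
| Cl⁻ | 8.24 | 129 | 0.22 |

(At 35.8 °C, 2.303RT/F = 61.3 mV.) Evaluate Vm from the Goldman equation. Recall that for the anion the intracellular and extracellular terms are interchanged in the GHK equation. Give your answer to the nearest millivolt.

Vm = 61.3 · log₁₀[(Σ P·[cation]ₒ + Σ P·[anion]ᵢ) / (Σ P·[cation]ᵢ + Σ P·[anion]ₒ)]
Numerator = 1×2.86 + 0.047×114 + 0.22×8.24 = 10.03
Denominator = 1×147 + 0.047×7.11 + 0.22×129 = 175.7
Vm = 61.3 · log₁₀(0.057086) = 61.3 × (-1.2435) = -76.22 mV

-76 mV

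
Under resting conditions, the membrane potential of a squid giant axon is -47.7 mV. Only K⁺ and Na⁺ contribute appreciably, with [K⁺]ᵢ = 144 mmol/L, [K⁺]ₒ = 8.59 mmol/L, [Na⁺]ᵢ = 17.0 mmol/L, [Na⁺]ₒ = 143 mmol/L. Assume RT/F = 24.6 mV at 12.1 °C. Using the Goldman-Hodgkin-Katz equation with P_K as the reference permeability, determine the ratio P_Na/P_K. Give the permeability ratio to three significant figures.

Let α = P_Na/P_K. GHK: Vm = 24.6·ln[(Kₒ + α·Naₒ)/(Kᵢ + α·Naᵢ)].
e^(Vm/24.6) = e^(-47.7/24.6) = 0.14384
So 0.14384·(Kᵢ + α·Naᵢ) = Kₒ + α·Naₒ → α = (0.14384·144.0 − 8.59) / (143.0 − 0.14384·17.0)
α = (20.71 − 8.59) / (143.0 − 2.445) = 12.12/140.6 = 0.08626

0.0863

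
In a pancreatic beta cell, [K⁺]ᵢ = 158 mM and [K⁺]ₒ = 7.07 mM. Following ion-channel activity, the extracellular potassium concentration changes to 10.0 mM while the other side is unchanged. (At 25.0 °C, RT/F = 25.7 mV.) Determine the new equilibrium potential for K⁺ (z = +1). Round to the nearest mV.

-71 mV

After the shift: [K⁺]_out = 10.0, [K⁺]_in = 158 mM.
E_new = (25.7/1)·ln(10.0/158) = 25.70 · (-2.7600) = -70.93 mV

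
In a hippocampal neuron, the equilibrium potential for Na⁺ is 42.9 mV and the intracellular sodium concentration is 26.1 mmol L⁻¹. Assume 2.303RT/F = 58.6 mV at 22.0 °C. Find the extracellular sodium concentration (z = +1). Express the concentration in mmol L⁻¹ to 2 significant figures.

Nernst: E = (58.6/1) · log₁₀([out]/[in]), so log₁₀([out]/[in]) = 42.9 × 1 / 58.6 = 0.7321.
[out]/[in] = 10^(0.7321) = 5.396.
[out] = 5.396 × 26.1 = 140.8 mmol L⁻¹.

140 mmol L⁻¹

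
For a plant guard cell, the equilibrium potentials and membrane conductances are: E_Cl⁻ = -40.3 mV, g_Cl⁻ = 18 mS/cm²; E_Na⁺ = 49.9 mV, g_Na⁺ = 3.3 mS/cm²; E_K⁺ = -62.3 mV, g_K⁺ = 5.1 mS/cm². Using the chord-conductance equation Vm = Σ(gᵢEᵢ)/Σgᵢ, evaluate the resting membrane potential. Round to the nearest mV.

-33 mV

Σ gᵢEᵢ = 18·(-40.3) + 3.3·(49.9) + 5.1·(-62.3) = -878.46
Σ gᵢ = 18 + 3.3 + 5.1 = 26.4
Vm = -878.46 / 26.4 = -33.27 mV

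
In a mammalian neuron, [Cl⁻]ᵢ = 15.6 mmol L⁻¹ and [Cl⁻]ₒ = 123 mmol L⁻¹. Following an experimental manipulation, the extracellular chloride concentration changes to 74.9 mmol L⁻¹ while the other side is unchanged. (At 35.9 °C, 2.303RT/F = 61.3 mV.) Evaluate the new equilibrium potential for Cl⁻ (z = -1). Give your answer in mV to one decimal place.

After the shift: [Cl⁻]_out = 74.9, [Cl⁻]_in = 15.6 mmol L⁻¹.
E_new = (61.3/-1)·log₁₀(74.9/15.6) = -61.30 · (0.6814) = -41.77 mV

-41.8 mV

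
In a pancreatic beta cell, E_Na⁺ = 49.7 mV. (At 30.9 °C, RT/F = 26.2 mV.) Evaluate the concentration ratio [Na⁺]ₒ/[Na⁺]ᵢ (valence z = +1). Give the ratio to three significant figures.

ln([out]/[in]) = E·z/(26.2) = 49.7 × 1 / 26.2 = 1.8969
[out]/[in] = e^(1.8969) = 6.666

6.67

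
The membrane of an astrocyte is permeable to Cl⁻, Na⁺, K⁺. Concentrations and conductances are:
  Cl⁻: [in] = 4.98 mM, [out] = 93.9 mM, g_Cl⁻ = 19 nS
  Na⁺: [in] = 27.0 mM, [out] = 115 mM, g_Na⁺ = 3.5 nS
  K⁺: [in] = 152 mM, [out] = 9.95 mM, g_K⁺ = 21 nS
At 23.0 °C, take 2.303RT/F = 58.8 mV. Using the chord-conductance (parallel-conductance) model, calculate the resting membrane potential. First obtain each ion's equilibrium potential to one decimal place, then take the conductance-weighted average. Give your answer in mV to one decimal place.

-63.4 mV

E_Cl⁻ = (58.8/-1)·log₁₀(93.9/4.98) = -75.0 mV
E_Na⁺ = (58.8/1)·log₁₀(115/27.0) = 37.0 mV
E_K⁺ = (58.8/1)·log₁₀(9.95/152) = -69.6 mV
Vm = (Σ gᵢEᵢ)/(Σ gᵢ) = (19·-75.0 + 3.5·37.0 + 21·-69.6) / (19 + 3.5 + 21)
= -2757.10 / 43.5 = -63.38 mV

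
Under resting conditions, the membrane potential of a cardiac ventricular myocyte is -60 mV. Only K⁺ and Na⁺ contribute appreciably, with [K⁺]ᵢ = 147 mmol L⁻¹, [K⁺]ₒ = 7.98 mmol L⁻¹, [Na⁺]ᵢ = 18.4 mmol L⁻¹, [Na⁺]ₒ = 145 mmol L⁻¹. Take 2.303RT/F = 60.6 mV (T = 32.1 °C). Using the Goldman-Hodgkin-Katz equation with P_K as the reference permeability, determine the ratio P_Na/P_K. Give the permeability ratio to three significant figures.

0.0493

Let α = P_Na/P_K. GHK: Vm = 60.6·log₁₀[(Kₒ + α·Naₒ)/(Kᵢ + α·Naᵢ)].
10^(Vm/60.6) = 10^(-60.0/60.6) = 0.10231
So 0.10231·(Kᵢ + α·Naᵢ) = Kₒ + α·Naₒ → α = (0.10231·147.0 − 7.98) / (145.0 − 0.10231·18.4)
α = (15.04 − 7.98) / (145.0 − 1.882) = 7.059/143.1 = 0.04932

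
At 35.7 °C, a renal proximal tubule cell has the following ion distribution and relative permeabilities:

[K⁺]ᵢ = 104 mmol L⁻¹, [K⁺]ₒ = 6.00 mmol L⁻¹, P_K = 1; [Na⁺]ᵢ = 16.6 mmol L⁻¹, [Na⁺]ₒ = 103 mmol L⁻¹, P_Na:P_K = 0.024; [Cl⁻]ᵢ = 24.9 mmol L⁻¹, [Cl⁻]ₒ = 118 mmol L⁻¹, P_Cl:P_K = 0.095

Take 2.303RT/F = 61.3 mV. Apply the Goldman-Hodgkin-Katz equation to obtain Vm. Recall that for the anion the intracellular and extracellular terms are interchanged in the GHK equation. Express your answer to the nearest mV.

Vm = 61.3 · log₁₀[(Σ P·[cation]ₒ + Σ P·[anion]ᵢ) / (Σ P·[cation]ᵢ + Σ P·[anion]ₒ)]
Numerator = 1×6.00 + 0.024×103 + 0.095×24.9 = 10.84
Denominator = 1×104 + 0.024×16.6 + 0.095×118 = 115.6
Vm = 61.3 · log₁₀(0.093743) = 61.3 × (-1.0281) = -63.02 mV

-63 mV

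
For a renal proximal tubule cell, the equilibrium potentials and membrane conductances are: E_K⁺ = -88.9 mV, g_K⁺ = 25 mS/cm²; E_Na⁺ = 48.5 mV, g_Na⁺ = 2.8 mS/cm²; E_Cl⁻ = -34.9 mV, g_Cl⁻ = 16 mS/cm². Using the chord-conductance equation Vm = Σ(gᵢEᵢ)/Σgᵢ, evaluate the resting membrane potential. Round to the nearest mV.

-60 mV

Σ gᵢEᵢ = 25·(-88.9) + 2.8·(48.5) + 16·(-34.9) = -2645.10
Σ gᵢ = 25 + 2.8 + 16 = 43.8
Vm = -2645.10 / 43.8 = -60.39 mV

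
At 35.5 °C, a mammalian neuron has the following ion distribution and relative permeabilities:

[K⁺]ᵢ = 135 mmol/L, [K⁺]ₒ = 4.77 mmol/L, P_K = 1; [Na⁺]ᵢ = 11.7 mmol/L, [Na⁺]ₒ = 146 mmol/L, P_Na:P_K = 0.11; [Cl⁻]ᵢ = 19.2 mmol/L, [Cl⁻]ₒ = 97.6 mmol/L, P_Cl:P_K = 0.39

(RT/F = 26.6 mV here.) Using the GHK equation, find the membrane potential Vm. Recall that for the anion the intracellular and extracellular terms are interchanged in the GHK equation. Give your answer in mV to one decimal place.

-48.3 mV

Vm = 26.6 · ln[(Σ P·[cation]ₒ + Σ P·[anion]ᵢ) / (Σ P·[cation]ᵢ + Σ P·[anion]ₒ)]
Numerator = 1×4.77 + 0.11×146 + 0.39×19.2 = 28.32
Denominator = 1×135 + 0.11×11.7 + 0.39×97.6 = 174.4
Vm = 26.6 · ln(0.16242) = 26.6 × (-1.8176) = -48.35 mV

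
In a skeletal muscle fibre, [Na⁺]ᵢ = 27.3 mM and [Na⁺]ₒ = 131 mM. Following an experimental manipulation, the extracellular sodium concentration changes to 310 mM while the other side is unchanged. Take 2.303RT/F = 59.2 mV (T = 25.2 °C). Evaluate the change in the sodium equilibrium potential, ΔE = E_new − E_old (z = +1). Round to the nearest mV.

E_old = (59.2/1)·log₁₀(131/27.3) = 40.32 mV
E_new = (59.2/1)·log₁₀(310/27.3) = 62.47 mV
ΔE = 62.47 − (40.32) = 22.15 mV

22 mV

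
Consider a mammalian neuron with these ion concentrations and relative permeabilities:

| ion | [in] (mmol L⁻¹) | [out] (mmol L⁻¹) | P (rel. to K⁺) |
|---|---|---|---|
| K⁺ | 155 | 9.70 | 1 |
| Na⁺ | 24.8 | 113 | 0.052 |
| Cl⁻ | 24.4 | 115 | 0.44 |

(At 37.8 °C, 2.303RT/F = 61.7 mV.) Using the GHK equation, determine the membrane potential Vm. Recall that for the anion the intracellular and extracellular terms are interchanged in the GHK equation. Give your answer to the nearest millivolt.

Vm = 61.7 · log₁₀[(Σ P·[cation]ₒ + Σ P·[anion]ᵢ) / (Σ P·[cation]ᵢ + Σ P·[anion]ₒ)]
Numerator = 1×9.70 + 0.052×113 + 0.44×24.4 = 26.31
Denominator = 1×155 + 0.052×24.8 + 0.44×115 = 206.9
Vm = 61.7 · log₁₀(0.12718) = 61.7 × (-0.8956) = -55.26 mV

-55 mV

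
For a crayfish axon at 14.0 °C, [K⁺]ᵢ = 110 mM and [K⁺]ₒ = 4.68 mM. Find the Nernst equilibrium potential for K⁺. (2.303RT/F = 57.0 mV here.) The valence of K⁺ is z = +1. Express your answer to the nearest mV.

E = (57.0/z) · log₁₀([K⁺]_out/[K⁺]_in) with z = +1.
= (57.0/1) · log₁₀(4.68/110) = 57.00 · log₁₀(0.04255)
= 57.00 · (-1.3711) = -78.16 mV

-78 mV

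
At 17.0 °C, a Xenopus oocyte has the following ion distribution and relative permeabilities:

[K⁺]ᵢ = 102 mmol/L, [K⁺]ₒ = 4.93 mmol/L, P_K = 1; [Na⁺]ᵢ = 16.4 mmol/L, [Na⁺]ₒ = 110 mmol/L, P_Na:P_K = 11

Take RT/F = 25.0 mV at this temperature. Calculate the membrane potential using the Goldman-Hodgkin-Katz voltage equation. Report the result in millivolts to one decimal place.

36.5 mV

Vm = 25.0 · ln[(Σ P·[cation]ₒ + Σ P·[anion]ᵢ) / (Σ P·[cation]ᵢ + Σ P·[anion]ₒ)]
Numerator = 1×4.93 + 11×110 = 1215
Denominator = 1×102 + 11×16.4 = 282.4
Vm = 25.0 · ln(4.3022) = 25.0 × (1.4591) = 36.48 mV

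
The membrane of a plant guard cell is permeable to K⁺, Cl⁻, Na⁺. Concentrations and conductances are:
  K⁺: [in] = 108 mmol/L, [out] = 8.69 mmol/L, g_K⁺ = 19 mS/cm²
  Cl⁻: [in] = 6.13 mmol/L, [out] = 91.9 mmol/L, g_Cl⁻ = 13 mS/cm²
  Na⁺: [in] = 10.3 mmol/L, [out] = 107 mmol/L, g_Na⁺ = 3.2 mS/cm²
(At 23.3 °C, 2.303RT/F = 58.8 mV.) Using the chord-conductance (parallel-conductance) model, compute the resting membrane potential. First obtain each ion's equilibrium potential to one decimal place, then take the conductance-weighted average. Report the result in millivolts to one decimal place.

E_K⁺ = (58.8/1)·log₁₀(8.69/108) = -64.4 mV
E_Cl⁻ = (58.8/-1)·log₁₀(91.9/6.13) = -69.1 mV
E_Na⁺ = (58.8/1)·log₁₀(107/10.3) = 59.8 mV
Vm = (Σ gᵢEᵢ)/(Σ gᵢ) = (19·-64.4 + 13·-69.1 + 3.2·59.8) / (19 + 13 + 3.2)
= -1930.54 / 35.2 = -54.84 mV

-54.8 mV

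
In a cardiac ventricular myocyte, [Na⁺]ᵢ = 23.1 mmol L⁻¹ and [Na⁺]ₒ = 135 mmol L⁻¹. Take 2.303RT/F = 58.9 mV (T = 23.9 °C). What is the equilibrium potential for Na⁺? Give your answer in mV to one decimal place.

45.2 mV

E = (58.9/z) · log₁₀([Na⁺]_out/[Na⁺]_in) with z = +1.
= (58.9/1) · log₁₀(135/23.1) = 58.90 · log₁₀(5.844)
= 58.90 · (0.7667) = 45.16 mV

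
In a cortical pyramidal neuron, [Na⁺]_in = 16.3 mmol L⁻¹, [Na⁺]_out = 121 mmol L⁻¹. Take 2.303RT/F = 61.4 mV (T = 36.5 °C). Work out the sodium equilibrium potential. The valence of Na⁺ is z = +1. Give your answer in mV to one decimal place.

53.5 mV

E = (61.4/z) · log₁₀([Na⁺]_out/[Na⁺]_in) with z = +1.
= (61.4/1) · log₁₀(121/16.3) = 61.40 · log₁₀(7.423)
= 61.40 · (0.8706) = 53.45 mV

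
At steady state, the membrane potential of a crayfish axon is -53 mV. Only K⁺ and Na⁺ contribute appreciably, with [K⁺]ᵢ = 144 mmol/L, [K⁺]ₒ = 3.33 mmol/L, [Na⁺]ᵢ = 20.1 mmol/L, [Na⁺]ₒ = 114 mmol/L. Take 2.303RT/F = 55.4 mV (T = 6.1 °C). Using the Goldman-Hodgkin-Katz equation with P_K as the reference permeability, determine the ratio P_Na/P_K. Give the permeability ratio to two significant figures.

Let α = P_Na/P_K. GHK: Vm = 55.4·log₁₀[(Kₒ + α·Naₒ)/(Kᵢ + α·Naᵢ)].
10^(Vm/55.4) = 10^(-53.0/55.4) = 0.11049
So 0.11049·(Kᵢ + α·Naᵢ) = Kₒ + α·Naₒ → α = (0.11049·144.0 − 3.33) / (114.0 − 0.11049·20.1)
α = (15.91 − 3.33) / (114.0 − 2.221) = 12.58/111.8 = 0.1125

0.11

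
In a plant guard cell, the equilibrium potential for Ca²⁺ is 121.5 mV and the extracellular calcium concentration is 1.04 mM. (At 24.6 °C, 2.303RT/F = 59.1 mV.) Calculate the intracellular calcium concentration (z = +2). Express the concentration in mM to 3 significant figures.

0.0000804 mM

Nernst: E = (59.1/2) · log₁₀([out]/[in]), so log₁₀([out]/[in]) = 121.5 × 2 / 59.1 = 4.1117.
[out]/[in] = 10^(4.1117) = 1.293e+04.
[in] = 1.04 / 1.293e+04 = 8.042e-05 mM.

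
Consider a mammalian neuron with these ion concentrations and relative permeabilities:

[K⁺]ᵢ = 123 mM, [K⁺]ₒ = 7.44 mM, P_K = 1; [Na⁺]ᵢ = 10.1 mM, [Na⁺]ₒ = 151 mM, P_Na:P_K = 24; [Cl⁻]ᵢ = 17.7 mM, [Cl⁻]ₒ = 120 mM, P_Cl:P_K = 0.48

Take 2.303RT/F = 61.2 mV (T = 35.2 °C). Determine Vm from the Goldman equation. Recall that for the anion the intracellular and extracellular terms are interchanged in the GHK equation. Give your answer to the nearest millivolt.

57 mV

Vm = 61.2 · log₁₀[(Σ P·[cation]ₒ + Σ P·[anion]ᵢ) / (Σ P·[cation]ᵢ + Σ P·[anion]ₒ)]
Numerator = 1×7.44 + 24×151 + 0.48×17.7 = 3640
Denominator = 1×123 + 24×10.1 + 0.48×120 = 423
Vm = 61.2 · log₁₀(8.605) = 61.2 × (0.9348) = 57.21 mV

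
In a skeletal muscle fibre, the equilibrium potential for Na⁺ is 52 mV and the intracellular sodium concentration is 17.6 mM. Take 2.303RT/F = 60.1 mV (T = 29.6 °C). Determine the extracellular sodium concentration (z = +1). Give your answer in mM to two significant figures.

Nernst: E = (60.1/1) · log₁₀([out]/[in]), so log₁₀([out]/[in]) = 52.0 × 1 / 60.1 = 0.8652.
[out]/[in] = 10^(0.8652) = 7.332.
[out] = 7.332 × 17.6 = 129 mM.

130 mM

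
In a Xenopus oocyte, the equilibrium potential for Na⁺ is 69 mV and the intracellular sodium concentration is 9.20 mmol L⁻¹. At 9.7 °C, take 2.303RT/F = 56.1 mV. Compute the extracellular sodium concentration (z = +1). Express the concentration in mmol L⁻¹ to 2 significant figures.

Nernst: E = (56.1/1) · log₁₀([out]/[in]), so log₁₀([out]/[in]) = 69.0 × 1 / 56.1 = 1.2299.
[out]/[in] = 10^(1.2299) = 16.98.
[out] = 16.98 × 9.20 = 156.2 mmol L⁻¹.

160 mmol L⁻¹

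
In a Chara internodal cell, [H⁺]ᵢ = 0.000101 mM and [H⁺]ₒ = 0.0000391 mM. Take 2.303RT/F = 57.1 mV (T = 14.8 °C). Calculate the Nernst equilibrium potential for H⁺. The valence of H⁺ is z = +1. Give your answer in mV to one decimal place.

E = (57.1/z) · log₁₀([H⁺]_out/[H⁺]_in) with z = +1.
= (57.1/1) · log₁₀(0.0000391/0.000101) = 57.10 · log₁₀(0.3871)
= 57.10 · (-0.4121) = -23.53 mV

-23.5 mV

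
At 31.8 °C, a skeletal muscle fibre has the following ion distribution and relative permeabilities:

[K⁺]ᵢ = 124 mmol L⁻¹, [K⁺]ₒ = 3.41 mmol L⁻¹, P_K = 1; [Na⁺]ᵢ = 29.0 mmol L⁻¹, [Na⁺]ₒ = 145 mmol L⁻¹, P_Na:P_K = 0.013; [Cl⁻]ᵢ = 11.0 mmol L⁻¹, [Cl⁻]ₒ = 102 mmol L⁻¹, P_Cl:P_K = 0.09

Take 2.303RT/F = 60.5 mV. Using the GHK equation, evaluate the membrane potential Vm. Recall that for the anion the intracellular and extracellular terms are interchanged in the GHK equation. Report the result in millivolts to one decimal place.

-80.3 mV

Vm = 60.5 · log₁₀[(Σ P·[cation]ₒ + Σ P·[anion]ᵢ) / (Σ P·[cation]ᵢ + Σ P·[anion]ₒ)]
Numerator = 1×3.41 + 0.013×145 + 0.09×11.0 = 6.285
Denominator = 1×124 + 0.013×29.0 + 0.09×102 = 133.6
Vm = 60.5 · log₁₀(0.047059) = 60.5 × (-1.3274) = -80.31 mV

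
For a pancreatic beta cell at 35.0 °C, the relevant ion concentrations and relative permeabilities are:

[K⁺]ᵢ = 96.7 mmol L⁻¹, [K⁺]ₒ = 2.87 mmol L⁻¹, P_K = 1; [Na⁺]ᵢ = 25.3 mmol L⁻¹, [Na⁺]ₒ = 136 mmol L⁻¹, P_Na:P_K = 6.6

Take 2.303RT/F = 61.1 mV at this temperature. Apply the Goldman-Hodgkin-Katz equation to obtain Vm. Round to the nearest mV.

33 mV

Vm = 61.1 · log₁₀[(Σ P·[cation]ₒ + Σ P·[anion]ᵢ) / (Σ P·[cation]ᵢ + Σ P·[anion]ₒ)]
Numerator = 1×2.87 + 6.6×136 = 900.5
Denominator = 1×96.7 + 6.6×25.3 = 263.7
Vm = 61.1 · log₁₀(3.415) = 61.1 × (0.5334) = 32.59 mV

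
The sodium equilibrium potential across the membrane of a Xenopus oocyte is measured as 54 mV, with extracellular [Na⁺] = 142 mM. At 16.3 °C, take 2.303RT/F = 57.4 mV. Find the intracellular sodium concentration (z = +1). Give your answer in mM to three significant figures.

16.3 mM

Nernst: E = (57.4/1) · log₁₀([out]/[in]), so log₁₀([out]/[in]) = 54.0 × 1 / 57.4 = 0.9408.
[out]/[in] = 10^(0.9408) = 8.725.
[in] = 142 / 8.725 = 16.28 mM.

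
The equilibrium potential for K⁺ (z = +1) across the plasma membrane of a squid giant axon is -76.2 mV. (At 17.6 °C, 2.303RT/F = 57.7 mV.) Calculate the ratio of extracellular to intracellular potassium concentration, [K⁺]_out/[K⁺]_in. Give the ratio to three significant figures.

log₁₀([out]/[in]) = E·z/(57.7) = -76.2 × 1 / 57.7 = -1.3206
[out]/[in] = 10^(-1.3206) = 0.04779

0.0478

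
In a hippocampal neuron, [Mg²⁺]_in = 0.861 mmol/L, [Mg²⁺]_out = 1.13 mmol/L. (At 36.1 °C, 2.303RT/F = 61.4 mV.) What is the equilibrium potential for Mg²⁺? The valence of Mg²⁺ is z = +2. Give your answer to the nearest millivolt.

4 mV

E = (61.4/z) · log₁₀([Mg²⁺]_out/[Mg²⁺]_in) with z = +2.
= (61.4/2) · log₁₀(1.13/0.861) = 30.70 · log₁₀(1.312)
= 30.70 · (0.1181) = 3.62 mV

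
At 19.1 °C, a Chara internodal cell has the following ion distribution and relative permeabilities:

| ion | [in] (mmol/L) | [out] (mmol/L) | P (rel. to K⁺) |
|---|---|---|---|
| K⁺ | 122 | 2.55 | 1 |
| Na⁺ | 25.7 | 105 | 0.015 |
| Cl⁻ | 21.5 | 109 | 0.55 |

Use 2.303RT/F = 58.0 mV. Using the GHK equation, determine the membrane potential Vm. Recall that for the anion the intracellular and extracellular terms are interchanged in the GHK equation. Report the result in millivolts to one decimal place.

-61.4 mV

Vm = 58.0 · log₁₀[(Σ P·[cation]ₒ + Σ P·[anion]ᵢ) / (Σ P·[cation]ᵢ + Σ P·[anion]ₒ)]
Numerator = 1×2.55 + 0.015×105 + 0.55×21.5 = 15.95
Denominator = 1×122 + 0.015×25.7 + 0.55×109 = 182.3
Vm = 58.0 · log₁₀(0.087476) = 58.0 × (-1.0581) = -61.37 mV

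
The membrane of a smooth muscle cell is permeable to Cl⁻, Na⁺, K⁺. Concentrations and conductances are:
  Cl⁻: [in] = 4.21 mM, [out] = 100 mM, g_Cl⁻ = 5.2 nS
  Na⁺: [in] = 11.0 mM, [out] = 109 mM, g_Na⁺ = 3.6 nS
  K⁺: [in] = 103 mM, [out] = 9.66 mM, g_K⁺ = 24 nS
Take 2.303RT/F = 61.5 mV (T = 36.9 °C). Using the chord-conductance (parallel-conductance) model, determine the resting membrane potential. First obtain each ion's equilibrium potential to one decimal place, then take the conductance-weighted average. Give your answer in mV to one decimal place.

-52.9 mV

E_Cl⁻ = (61.5/-1)·log₁₀(100/4.21) = -84.6 mV
E_Na⁺ = (61.5/1)·log₁₀(109/11.0) = 61.3 mV
E_K⁺ = (61.5/1)·log₁₀(9.66/103) = -63.2 mV
Vm = (Σ gᵢEᵢ)/(Σ gᵢ) = (5.2·-84.6 + 3.6·61.3 + 24·-63.2) / (5.2 + 3.6 + 24)
= -1736.04 / 32.8 = -52.93 mV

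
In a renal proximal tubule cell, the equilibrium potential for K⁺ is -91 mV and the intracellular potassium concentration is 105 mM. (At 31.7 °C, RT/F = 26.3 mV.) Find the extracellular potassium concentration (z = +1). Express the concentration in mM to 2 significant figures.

Nernst: E = (26.3/1) · ln([out]/[in]), so ln([out]/[in]) = -91.0 × 1 / 26.3 = -3.4601.
[out]/[in] = e^(-3.4601) = 0.03143.
[out] = 0.03143 × 105 = 3.3 mM.

3.3 mM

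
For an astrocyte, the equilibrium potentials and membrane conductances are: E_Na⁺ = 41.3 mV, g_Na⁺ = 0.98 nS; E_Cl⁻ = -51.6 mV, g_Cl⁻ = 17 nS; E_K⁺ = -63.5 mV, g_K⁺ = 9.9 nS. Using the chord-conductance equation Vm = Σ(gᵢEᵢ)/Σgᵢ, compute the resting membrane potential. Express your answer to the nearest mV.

-53 mV

Σ gᵢEᵢ = 0.98·(41.3) + 17·(-51.6) + 9.9·(-63.5) = -1465.38
Σ gᵢ = 0.98 + 17 + 9.9 = 27.88
Vm = -1465.38 / 27.88 = -52.56 mV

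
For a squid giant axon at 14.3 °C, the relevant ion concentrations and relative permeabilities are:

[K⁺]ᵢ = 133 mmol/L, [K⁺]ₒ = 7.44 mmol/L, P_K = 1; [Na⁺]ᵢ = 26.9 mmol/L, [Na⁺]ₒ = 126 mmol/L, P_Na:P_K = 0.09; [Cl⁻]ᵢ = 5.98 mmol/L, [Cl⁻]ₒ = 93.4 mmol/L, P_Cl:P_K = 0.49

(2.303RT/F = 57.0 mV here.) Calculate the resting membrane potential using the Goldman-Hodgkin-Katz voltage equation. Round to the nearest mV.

-53 mV

Vm = 57.0 · log₁₀[(Σ P·[cation]ₒ + Σ P·[anion]ᵢ) / (Σ P·[cation]ᵢ + Σ P·[anion]ₒ)]
Numerator = 1×7.44 + 0.09×126 + 0.49×5.98 = 21.71
Denominator = 1×133 + 0.09×26.9 + 0.49×93.4 = 181.2
Vm = 57.0 · log₁₀(0.11982) = 57.0 × (-0.9215) = -52.52 mV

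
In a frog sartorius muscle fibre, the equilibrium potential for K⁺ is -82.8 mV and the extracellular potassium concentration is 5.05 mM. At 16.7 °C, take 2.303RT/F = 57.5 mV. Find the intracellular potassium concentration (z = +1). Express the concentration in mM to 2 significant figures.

140 mM

Nernst: E = (57.5/1) · log₁₀([out]/[in]), so log₁₀([out]/[in]) = -82.8 × 1 / 57.5 = -1.4400.
[out]/[in] = 10^(-1.4400) = 0.03631.
[in] = 5.05 / 0.03631 = 139.1 mM.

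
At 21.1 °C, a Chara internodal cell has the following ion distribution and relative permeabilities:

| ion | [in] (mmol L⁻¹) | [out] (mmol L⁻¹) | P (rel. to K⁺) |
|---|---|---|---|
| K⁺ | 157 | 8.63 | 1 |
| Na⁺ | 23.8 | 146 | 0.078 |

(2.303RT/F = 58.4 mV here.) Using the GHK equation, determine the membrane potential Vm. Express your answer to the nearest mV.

Vm = 58.4 · log₁₀[(Σ P·[cation]ₒ + Σ P·[anion]ᵢ) / (Σ P·[cation]ᵢ + Σ P·[anion]ₒ)]
Numerator = 1×8.63 + 0.078×146 = 20.02
Denominator = 1×157 + 0.078×23.8 = 158.9
Vm = 58.4 · log₁₀(0.12601) = 58.4 × (-0.8996) = -52.54 mV

-53 mV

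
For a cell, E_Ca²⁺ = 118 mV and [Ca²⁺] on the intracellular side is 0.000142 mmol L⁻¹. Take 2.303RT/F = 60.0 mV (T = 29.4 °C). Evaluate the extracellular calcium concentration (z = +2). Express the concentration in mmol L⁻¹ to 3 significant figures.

Nernst: E = (60.0/2) · log₁₀([out]/[in]), so log₁₀([out]/[in]) = 118.0 × 2 / 60.0 = 3.9333.
[out]/[in] = 10^(3.9333) = 8577.
[out] = 8577 × 0.000142 = 1.218 mmol L⁻¹.

1.22 mmol L⁻¹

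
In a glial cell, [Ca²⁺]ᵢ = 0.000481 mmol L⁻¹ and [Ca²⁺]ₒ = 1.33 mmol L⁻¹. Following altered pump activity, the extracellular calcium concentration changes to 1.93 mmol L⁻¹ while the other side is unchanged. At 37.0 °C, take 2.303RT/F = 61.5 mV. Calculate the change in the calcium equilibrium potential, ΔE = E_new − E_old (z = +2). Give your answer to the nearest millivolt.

E_old = (61.5/2)·log₁₀(1.33/0.000481) = 105.83 mV
E_new = (61.5/2)·log₁₀(1.93/0.000481) = 110.80 mV
ΔE = 110.80 − (105.83) = 4.97 mV

5 mV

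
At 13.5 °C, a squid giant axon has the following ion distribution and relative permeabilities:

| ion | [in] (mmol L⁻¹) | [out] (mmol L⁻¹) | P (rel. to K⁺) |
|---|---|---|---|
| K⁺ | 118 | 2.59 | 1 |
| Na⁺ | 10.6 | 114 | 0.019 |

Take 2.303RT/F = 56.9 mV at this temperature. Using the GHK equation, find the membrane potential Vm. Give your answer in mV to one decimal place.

-79.4 mV

Vm = 56.9 · log₁₀[(Σ P·[cation]ₒ + Σ P·[anion]ᵢ) / (Σ P·[cation]ᵢ + Σ P·[anion]ₒ)]
Numerator = 1×2.59 + 0.019×114 = 4.756
Denominator = 1×118 + 0.019×10.6 = 118.2
Vm = 56.9 · log₁₀(0.040236) = 56.9 × (-1.3954) = -79.40 mV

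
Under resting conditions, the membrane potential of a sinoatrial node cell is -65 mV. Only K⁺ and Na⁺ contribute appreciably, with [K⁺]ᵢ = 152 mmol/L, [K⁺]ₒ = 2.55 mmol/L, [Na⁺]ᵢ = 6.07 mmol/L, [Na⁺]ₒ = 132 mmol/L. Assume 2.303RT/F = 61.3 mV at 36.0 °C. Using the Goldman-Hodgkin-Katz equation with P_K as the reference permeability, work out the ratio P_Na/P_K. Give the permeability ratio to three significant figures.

Let α = P_Na/P_K. GHK: Vm = 61.3·log₁₀[(Kₒ + α·Naₒ)/(Kᵢ + α·Naᵢ)].
10^(Vm/61.3) = 10^(-65.0/61.3) = 0.087024
So 0.087024·(Kᵢ + α·Naᵢ) = Kₒ + α·Naₒ → α = (0.087024·152.0 − 2.55) / (132.0 − 0.087024·6.07)
α = (13.23 − 2.55) / (132.0 − 0.5282) = 10.68/131.5 = 0.08122

0.0812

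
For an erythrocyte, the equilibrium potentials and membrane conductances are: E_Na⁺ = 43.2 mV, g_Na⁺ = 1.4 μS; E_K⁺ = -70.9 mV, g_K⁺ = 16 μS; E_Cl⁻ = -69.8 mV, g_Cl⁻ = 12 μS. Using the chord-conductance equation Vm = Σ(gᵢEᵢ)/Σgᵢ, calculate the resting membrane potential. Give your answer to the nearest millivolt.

-65 mV

Σ gᵢEᵢ = 1.4·(43.2) + 16·(-70.9) + 12·(-69.8) = -1911.52
Σ gᵢ = 1.4 + 16 + 12 = 29.4
Vm = -1911.52 / 29.4 = -65.02 mV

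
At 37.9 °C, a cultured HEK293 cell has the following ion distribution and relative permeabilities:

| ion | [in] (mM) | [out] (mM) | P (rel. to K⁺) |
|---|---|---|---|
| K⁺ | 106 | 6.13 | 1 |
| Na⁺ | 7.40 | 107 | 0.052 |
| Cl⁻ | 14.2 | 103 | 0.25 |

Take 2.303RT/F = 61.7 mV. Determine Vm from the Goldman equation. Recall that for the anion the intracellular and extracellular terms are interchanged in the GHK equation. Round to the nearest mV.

-58 mV

Vm = 61.7 · log₁₀[(Σ P·[cation]ₒ + Σ P·[anion]ᵢ) / (Σ P·[cation]ᵢ + Σ P·[anion]ₒ)]
Numerator = 1×6.13 + 0.052×107 + 0.25×14.2 = 15.24
Denominator = 1×106 + 0.052×7.40 + 0.25×103 = 132.1
Vm = 61.7 · log₁₀(0.11537) = 61.7 × (-0.9379) = -57.87 mV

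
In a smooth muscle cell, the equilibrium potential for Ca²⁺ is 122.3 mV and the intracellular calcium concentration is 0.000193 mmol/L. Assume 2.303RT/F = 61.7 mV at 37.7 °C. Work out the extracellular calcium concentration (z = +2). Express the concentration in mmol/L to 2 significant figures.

1.8 mmol/L

Nernst: E = (61.7/2) · log₁₀([out]/[in]), so log₁₀([out]/[in]) = 122.3 × 2 / 61.7 = 3.9643.
[out]/[in] = 10^(3.9643) = 9212.
[out] = 9212 × 0.000193 = 1.778 mmol/L.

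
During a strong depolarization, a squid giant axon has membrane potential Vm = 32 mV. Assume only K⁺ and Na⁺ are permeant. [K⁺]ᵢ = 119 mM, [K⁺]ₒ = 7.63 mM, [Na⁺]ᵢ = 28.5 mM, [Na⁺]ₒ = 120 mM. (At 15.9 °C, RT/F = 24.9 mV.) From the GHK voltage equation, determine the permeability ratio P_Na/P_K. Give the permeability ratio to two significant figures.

Let α = P_Na/P_K. GHK: Vm = 24.9·ln[(Kₒ + α·Naₒ)/(Kᵢ + α·Naᵢ)].
e^(Vm/24.9) = e^(32.0/24.9) = 3.6152
So 3.6152·(Kᵢ + α·Naᵢ) = Kₒ + α·Naₒ → α = (3.6152·119.0 − 7.63) / (120.0 − 3.6152·28.5)
α = (430.2 − 7.63) / (120.0 − 103) = 422.6/16.97 = 24.91

25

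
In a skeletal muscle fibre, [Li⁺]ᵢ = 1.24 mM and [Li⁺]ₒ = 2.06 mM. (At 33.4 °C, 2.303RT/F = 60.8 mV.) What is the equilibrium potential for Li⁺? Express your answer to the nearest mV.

E = (60.8/z) · log₁₀([Li⁺]_out/[Li⁺]_in) with z = +1.
= (60.8/1) · log₁₀(2.06/1.24) = 60.80 · log₁₀(1.661)
= 60.80 · (0.2204) = 13.40 mV

13 mV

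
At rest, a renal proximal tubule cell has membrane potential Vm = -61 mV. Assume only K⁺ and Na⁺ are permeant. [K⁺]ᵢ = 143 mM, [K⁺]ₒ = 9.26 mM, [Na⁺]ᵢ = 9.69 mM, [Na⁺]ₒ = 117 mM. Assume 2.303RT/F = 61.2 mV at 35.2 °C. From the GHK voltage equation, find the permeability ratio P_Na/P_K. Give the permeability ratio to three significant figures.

Let α = P_Na/P_K. GHK: Vm = 61.2·log₁₀[(Kₒ + α·Naₒ)/(Kᵢ + α·Naᵢ)].
10^(Vm/61.2) = 10^(-61.0/61.2) = 0.10076
So 0.10076·(Kᵢ + α·Naᵢ) = Kₒ + α·Naₒ → α = (0.10076·143.0 − 9.26) / (117.0 − 0.10076·9.69)
α = (14.41 − 9.26) / (117.0 − 0.9763) = 5.148/116 = 0.04437

0.0444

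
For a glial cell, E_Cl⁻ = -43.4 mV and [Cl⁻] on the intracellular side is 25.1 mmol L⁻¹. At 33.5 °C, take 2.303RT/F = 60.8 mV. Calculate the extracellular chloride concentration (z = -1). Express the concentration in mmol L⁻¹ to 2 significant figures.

Nernst: E = (60.8/-1) · log₁₀([out]/[in]), so log₁₀([out]/[in]) = -43.4 × -1 / 60.8 = 0.7138.
[out]/[in] = 10^(0.7138) = 5.174.
[out] = 5.174 × 25.1 = 129.9 mmol L⁻¹.

130 mmol L⁻¹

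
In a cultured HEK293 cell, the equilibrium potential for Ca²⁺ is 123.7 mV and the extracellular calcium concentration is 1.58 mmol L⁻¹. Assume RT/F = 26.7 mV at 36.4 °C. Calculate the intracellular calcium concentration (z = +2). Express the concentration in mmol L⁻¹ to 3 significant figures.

Nernst: E = (26.7/2) · ln([out]/[in]), so ln([out]/[in]) = 123.7 × 2 / 26.7 = 9.2659.
[out]/[in] = e^(9.2659) = 1.057e+04.
[in] = 1.58 / 1.057e+04 = 0.0001495 mmol L⁻¹.

0.000149 mmol L⁻¹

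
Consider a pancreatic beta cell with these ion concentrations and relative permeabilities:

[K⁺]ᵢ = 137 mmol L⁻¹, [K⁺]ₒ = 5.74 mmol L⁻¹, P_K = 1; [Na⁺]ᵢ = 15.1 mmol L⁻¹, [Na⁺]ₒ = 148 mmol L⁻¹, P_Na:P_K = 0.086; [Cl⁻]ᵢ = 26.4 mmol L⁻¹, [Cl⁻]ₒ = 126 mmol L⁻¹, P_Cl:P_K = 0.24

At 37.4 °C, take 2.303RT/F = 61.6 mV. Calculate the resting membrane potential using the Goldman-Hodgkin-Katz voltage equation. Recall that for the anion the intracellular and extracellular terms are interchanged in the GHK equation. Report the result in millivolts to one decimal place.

Vm = 61.6 · log₁₀[(Σ P·[cation]ₒ + Σ P·[anion]ᵢ) / (Σ P·[cation]ᵢ + Σ P·[anion]ₒ)]
Numerator = 1×5.74 + 0.086×148 + 0.24×26.4 = 24.8
Denominator = 1×137 + 0.086×15.1 + 0.24×126 = 168.5
Vm = 61.6 · log₁₀(0.14717) = 61.6 × (-0.8322) = -51.26 mV

-51.3 mV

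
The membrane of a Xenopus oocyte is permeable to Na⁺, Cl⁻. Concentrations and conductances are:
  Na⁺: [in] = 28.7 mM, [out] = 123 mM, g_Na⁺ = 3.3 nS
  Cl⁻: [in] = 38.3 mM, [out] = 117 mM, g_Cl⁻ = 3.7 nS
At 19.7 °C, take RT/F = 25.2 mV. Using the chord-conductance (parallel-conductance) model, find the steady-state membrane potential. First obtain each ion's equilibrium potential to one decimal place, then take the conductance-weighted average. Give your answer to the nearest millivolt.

E_Na⁺ = (25.2/1)·ln(123/28.7) = 36.7 mV
E_Cl⁻ = (25.2/-1)·ln(117/38.3) = -28.1 mV
Vm = (Σ gᵢEᵢ)/(Σ gᵢ) = (3.3·36.7 + 3.7·-28.1) / (3.3 + 3.7)
= 17.14 / 7 = 2.45 mV

2 mV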